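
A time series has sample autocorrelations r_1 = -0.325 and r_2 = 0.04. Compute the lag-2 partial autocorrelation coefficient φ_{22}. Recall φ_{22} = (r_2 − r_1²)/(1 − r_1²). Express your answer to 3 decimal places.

φ_{22} = (r_2 − r_1²) / (1 − r_1²)
r_1² = (-0.325)² = 0.105625
Numerator = 0.04 − 0.1056 = -0.0656; denominator = 1 − 0.1056 = 0.8944
φ_{22} = -0.0656 / 0.8944 = -0.073

-0.073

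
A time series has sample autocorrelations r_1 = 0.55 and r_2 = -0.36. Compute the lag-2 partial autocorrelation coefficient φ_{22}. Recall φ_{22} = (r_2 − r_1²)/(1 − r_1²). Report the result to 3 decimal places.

φ_{22} = (r_2 − r_1²) / (1 − r_1²)
r_1² = (0.55)² = 0.3025
Numerator = -0.36 − 0.3025 = -0.6625; denominator = 1 − 0.3025 = 0.6975
φ_{22} = -0.6625 / 0.6975 = -0.950

-0.950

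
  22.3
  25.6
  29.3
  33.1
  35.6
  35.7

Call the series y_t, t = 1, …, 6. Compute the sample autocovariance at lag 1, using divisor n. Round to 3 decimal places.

13.840

Mean ȳ = (22.3 + 25.6 + 29.3 + 33.1 + 35.6 + 35.7)/6 = 30.2667
Deviations: -7.9667, -4.6667, -0.9667, 2.8333, 5.3333, 5.4333
Σ_{t=1}^{5}(y_t−ȳ)(y_{t+1}−ȳ) = 83.0389
γ_1 = 83.0389 / 6 = 13.840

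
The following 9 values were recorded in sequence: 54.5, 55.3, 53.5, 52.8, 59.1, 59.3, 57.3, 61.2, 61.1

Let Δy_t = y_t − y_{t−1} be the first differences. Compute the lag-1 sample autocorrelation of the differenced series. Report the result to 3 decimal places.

-0.302

First differences Δy: 0.8, -1.8, -0.7, 6.3, 0.2, -2.0, 3.9, -0.1
Mean of differences = 0.8250
Numerator Σ(Δy_t−Δȳ)(Δy_{t+1}−Δȳ) = -17.4681
Denominator Σ(Δy_t−Δȳ)² = 57.8750
r_1(Δy) = -17.4681 / 57.8750 = -0.302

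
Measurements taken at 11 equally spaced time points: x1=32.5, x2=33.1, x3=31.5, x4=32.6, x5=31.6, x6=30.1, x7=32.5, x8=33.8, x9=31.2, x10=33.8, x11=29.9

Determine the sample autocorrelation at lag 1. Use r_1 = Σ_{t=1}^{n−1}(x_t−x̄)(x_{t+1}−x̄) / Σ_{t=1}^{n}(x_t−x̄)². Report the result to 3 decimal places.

Mean x̄ = (32.5 + 33.1 + 31.5 + 32.6 + 31.6 + 30.1 + 32.5 + 33.8 + 31.2 + 33.8 + 29.9)/11 = 32.0545
Numerator Σ_{t=1}^{10}(x_t−x̄)(x_{t+1}−x̄) = -6.6130
Denominator Σ(x_t−x̄)² = 17.5873
r_1 = -6.6130 / 17.5873 = -0.376

-0.376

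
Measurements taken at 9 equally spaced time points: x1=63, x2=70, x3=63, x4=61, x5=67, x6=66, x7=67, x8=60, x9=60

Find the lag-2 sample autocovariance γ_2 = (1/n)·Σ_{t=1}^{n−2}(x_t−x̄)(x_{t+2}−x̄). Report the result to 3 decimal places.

-4.163

Mean x̄ = (63 + 70 + 63 + 61 + 67 + 66 + 67 + 60 + 60)/9 = 64.1111
Σ_{t=1}^{7}(x_t−x̄)(x_{t+2}−x̄) = -37.4691
γ_2 = -37.4691 / 9 = -4.163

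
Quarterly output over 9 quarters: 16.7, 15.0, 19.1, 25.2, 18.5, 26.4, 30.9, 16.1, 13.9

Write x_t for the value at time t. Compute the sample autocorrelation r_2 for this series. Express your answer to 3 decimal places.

-0.361

Mean x̄ = (16.7 + 15.0 + 19.1 + 25.2 + 18.5 + 26.4 + 30.9 + 16.1 + 13.9)/9 = 20.2000
Σ(x_t−x̄)(x_{t+2}−x̄) = (3.8500) + (-26.0000) + (1.8700) + (31.0000) + (-18.1900) + (-25.4200) + (-67.4100) = -100.3000
Denominator Σ(x_t−x̄)² = 277.8200
r_2 = -100.3000 / 277.8200 = -0.361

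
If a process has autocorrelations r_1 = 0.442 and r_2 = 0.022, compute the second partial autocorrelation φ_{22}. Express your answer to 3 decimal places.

-0.215

φ_{22} = (r_2 − r_1²) / (1 − r_1²)
r_1² = (0.442)² = 0.195364
Numerator = 0.022 − 0.1954 = -0.1734; denominator = 1 − 0.1954 = 0.8046
φ_{22} = -0.1734 / 0.8046 = -0.215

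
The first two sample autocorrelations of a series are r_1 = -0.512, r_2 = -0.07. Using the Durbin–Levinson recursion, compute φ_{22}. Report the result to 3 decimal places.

φ_{22} = (r_2 − r_1²) / (1 − r_1²)
r_1² = (-0.512)² = 0.262144
Numerator = -0.07 − 0.2621 = -0.3321; denominator = 1 − 0.2621 = 0.7379
φ_{22} = -0.3321 / 0.7379 = -0.450

-0.450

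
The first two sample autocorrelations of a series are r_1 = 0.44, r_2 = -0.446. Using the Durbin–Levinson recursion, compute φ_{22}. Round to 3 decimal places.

φ_{22} = (r_2 − r_1²) / (1 − r_1²)
r_1² = (0.44)² = 0.1936
Numerator = -0.446 − 0.1936 = -0.6396; denominator = 1 − 0.1936 = 0.8064
φ_{22} = -0.6396 / 0.8064 = -0.793

-0.793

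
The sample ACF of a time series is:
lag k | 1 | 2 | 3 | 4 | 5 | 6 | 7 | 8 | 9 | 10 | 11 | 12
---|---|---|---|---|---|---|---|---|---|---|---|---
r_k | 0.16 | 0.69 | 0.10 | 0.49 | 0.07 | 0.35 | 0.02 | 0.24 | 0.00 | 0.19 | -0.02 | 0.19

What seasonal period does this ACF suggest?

The largest autocorrelation is r_2 = 0.69, with weaker echoes at lags 4 (0.49), 6 (0.35), 8 (0.24), 10 (0.19) and 12 (0.19); the remaining lags stay at or below 0.16.
The dominant spike at lag 2 indicates a seasonal period of 2.

2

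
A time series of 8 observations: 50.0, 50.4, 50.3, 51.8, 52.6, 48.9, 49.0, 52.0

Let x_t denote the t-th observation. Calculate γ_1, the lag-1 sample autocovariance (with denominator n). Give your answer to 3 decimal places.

Mean x̄ = (50.0 + 50.4 + 50.3 + 51.8 + 52.6 + 48.9 + 49.0 + 52.0)/8 = 50.6250
Σ_{t=1}^{7}(x_t−x̄)(x_{t+1}−x̄) = -0.6856
γ_1 = -0.6856 / 8 = -0.086

-0.086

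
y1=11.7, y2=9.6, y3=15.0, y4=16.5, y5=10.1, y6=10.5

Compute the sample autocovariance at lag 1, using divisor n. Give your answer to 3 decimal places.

0.086

Mean ȳ = (11.7 + 9.6 + 15.0 + 16.5 + 10.1 + 10.5)/6 = 12.2333
Deviations: -0.5333, -2.6333, 2.7667, 4.2667, -2.1333, -1.7333
Σ_{t=1}^{5}(y_t−ȳ)(y_{t+1}−ȳ) = 0.5189
γ_1 = 0.5189 / 6 = 0.086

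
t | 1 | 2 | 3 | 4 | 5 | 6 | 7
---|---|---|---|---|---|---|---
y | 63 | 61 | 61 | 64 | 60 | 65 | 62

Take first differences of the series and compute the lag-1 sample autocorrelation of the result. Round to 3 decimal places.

First differences Δy: -2, 0, 3, -4, 5, -3
Mean of differences = -0.1667
Numerator Σ(Δy_t−Δȳ)(Δy_{t+1}−Δȳ) = -46.3611
Denominator Σ(Δy_t−Δȳ)² = 62.8333
r_1(Δy) = -46.3611 / 62.8333 = -0.738

-0.738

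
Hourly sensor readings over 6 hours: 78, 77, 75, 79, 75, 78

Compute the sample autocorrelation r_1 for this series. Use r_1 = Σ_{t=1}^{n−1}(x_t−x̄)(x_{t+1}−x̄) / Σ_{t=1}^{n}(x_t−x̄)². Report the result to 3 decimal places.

-0.714

Mean x̄ = (78 + 77 + 75 + 79 + 75 + 78)/6 = 77.0000
Deviations from mean: 1.0000, 0.0000, -2.0000, 2.0000, -2.0000, 1.0000
Numerator Σ_{t=1}^{5}(x_t−x̄)(x_{t+1}−x̄) = -10.0000
Denominator Σ(x_t−x̄)² = 14.0000
r_1 = -10.0000 / 14.0000 = -0.714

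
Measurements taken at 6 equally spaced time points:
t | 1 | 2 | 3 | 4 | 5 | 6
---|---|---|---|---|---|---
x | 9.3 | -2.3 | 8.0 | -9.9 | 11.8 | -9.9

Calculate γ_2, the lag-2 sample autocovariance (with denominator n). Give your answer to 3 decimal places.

Mean x̄ = (9.3 − 2.3 + 8.0 − 9.9 + 11.8 − 9.9)/6 = 1.1667
Σ_{t=1}^{4}(x_t−x̄)(x_{t+2}−x̄) = 289.0744
γ_2 = 289.0744 / 6 = 48.179

48.179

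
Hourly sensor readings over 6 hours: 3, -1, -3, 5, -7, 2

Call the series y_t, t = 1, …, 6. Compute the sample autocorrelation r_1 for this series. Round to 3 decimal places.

Mean ȳ = (3 − 1 − 3 + 5 − 7 + 2)/6 = -0.1667
Deviations from mean: 3.1667, -0.8333, -2.8333, 5.1667, -6.8333, 2.1667
Numerator Σ_{t=1}^{5}(y_t−ȳ)(y_{t+1}−ȳ) = -65.0278
Denominator Σ(y_t−ȳ)² = 96.8333
r_1 = -65.0278 / 96.8333 = -0.672

-0.672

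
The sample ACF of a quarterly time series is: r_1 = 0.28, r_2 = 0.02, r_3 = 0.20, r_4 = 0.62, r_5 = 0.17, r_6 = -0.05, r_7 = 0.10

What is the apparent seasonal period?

The largest autocorrelation is r_4 = 0.62; the remaining lags stay at or below 0.28. The elevated value at lag 1 (0.28), dropping to 0.02 at lag 2, reflects decaying short-term dependence rather than seasonality.
The dominant spike at lag 4 indicates a seasonal period of 4.

4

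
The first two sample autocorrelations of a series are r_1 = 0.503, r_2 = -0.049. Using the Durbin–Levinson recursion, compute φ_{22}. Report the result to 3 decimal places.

φ_{22} = (r_2 − r_1²) / (1 − r_1²)
r_1² = (0.503)² = 0.253009
Numerator = -0.049 − 0.2530 = -0.3020; denominator = 1 − 0.2530 = 0.7470
φ_{22} = -0.3020 / 0.7470 = -0.404

-0.404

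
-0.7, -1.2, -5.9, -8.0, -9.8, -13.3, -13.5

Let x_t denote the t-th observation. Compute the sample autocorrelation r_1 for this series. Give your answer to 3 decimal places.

Mean x̄ = (-0.7 − 1.2 − 5.9 − 8.0 − 9.8 − 13.3 − 13.5)/7 = -7.4857
Deviations from mean: 6.7857, 6.2857, 1.5857, -0.5143, -2.3143, -5.8143, -6.0143
Numerator Σ_{t=1}^{6}(x_t−x̄)(x_{t+1}−x̄) = 101.4198
Denominator Σ(x_t−x̄)² = 163.6686
r_1 = 101.4198 / 163.6686 = 0.620

0.620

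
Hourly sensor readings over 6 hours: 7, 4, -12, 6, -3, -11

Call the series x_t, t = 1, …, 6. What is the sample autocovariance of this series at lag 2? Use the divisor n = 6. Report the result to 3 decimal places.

-17.250

Mean x̄ = (7 + 4 − 12 + 6 − 3 − 11)/6 = -1.5000
Σ_{t=1}^{4}(x_t−x̄)(x_{t+2}−x̄) = -103.5000
γ_2 = -103.5000 / 6 = -17.250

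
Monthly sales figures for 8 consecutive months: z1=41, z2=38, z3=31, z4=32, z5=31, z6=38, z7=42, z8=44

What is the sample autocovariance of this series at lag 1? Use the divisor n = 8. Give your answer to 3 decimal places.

11.654

Mean z̄ = (41 + 38 + 31 + 32 + 31 + 38 + 42 + 44)/8 = 37.1250
Σ_{t=1}^{7}(z_t−z̄)(z_{t+1}−z̄) = 93.2344
γ_1 = 93.2344 / 8 = 11.654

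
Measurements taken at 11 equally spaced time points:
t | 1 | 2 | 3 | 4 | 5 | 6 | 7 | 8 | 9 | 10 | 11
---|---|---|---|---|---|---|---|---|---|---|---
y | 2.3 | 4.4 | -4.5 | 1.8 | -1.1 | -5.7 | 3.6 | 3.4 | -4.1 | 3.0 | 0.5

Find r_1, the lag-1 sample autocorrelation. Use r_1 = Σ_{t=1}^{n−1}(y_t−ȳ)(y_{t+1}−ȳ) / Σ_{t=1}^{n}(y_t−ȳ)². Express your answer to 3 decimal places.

Mean ȳ = (2.3 + 4.4 − 4.5 + 1.8 − 1.1 − 5.7 + 3.6 + 3.4 − 4.1 + 3.0 + 0.5)/11 = 0.3273
Numerator Σ_{t=1}^{10}(y_t−ȳ)(y_{t+1}−ȳ) = -46.8789
Denominator Σ(y_t−ȳ)² = 131.2418
r_1 = -46.8789 / 131.2418 = -0.357

-0.357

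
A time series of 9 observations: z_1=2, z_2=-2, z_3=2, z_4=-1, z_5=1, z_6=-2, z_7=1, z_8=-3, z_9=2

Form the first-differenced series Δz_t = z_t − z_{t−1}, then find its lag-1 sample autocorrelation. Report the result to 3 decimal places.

-0.779

First differences Δz: -4, 4, -3, 2, -3, 3, -4, 5
Mean of differences = 0.0000
Numerator Σ(Δz_t−Δz̄)(Δz_{t+1}−Δz̄) = -81.0000
Denominator Σ(Δz_t−Δz̄)² = 104.0000
r_1(Δz) = -81.0000 / 104.0000 = -0.779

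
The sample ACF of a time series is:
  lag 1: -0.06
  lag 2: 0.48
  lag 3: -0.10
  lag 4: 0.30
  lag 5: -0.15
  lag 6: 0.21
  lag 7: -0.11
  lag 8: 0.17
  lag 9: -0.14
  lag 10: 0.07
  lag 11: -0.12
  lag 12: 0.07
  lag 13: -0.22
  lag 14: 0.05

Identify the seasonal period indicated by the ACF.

2

The largest autocorrelation is r_2 = 0.48, with weaker echoes at lags 4 (0.30), 6 (0.21) and 8 (0.17); the remaining lags stay at or below 0.07.
The dominant spike at lag 2 indicates a seasonal period of 2.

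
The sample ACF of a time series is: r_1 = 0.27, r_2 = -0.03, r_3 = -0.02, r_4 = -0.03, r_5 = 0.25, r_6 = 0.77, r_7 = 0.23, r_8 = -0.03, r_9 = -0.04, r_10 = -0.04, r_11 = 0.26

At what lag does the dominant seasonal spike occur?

6

The largest autocorrelation is r_6 = 0.77; the remaining lags stay at or below 0.27.
The dominant spike at lag 6 indicates a seasonal period of 6.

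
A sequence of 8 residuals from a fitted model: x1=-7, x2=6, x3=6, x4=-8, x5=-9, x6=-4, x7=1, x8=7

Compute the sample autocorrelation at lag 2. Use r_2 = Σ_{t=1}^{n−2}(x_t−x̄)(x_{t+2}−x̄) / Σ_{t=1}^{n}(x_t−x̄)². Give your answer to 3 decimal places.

Mean x̄ = (-7 + 6 + 6 − 8 − 9 − 4 + 1 + 7)/8 = -1.0000
Deviations from mean: -6.0000, 7.0000, 7.0000, -7.0000, -8.0000, -3.0000, 2.0000, 8.0000
Σ(x_t−x̄)(x_{t+2}−x̄) = (-42.0000) + (-49.0000) + (-56.0000) + (21.0000) + (-16.0000) + (-24.0000) = -166.0000
Denominator Σ(x_t−x̄)² = 324.0000
r_2 = -166.0000 / 324.0000 = -0.512

-0.512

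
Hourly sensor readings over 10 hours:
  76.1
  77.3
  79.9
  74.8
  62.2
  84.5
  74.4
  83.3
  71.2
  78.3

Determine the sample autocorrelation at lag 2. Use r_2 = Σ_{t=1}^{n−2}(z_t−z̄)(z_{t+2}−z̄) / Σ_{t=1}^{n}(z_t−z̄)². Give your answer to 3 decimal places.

Mean z̄ = (76.1 + 77.3 + 79.9 + 74.8 + 62.2 + 84.5 + 74.4 + 83.3 + 71.2 + 78.3)/10 = 76.2000
Numerator Σ_{t=1}^{8}(z_t−z̄)(z_{t+2}−z̄) = 42.7100
Denominator Σ(z_t−z̄)² = 364.8200
r_2 = 42.7100 / 364.8200 = 0.117

0.117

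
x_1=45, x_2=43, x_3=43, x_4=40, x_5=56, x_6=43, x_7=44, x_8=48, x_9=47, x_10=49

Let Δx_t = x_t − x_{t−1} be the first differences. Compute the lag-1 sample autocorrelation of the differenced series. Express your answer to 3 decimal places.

-0.596

First differences Δx: -2, 0, -3, 16, -13, 1, 4, -1, 2
Mean of differences = 0.4444
Numerator Σ(Δx_t−Δx̄)(Δx_{t+1}−Δx̄) = -272.9753
Denominator Σ(Δx_t−Δx̄)² = 458.2222
r_1(Δx) = -272.9753 / 458.2222 = -0.596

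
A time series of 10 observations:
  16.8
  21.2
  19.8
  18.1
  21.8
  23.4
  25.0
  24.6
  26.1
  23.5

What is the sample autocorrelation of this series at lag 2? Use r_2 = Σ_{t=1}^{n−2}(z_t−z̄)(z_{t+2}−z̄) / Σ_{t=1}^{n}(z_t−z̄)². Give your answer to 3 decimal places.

0.340

Mean z̄ = (16.8 + 21.2 + 19.8 + 18.1 + 21.8 + 23.4 + 25.0 + 24.6 + 26.1 + 23.5)/10 = 22.0300
Numerator Σ_{t=1}^{8}(z_t−z̄)(z_{t+2}−z̄) = 28.7572
Denominator Σ(z_t−z̄)² = 84.5410
r_2 = 28.7572 / 84.5410 = 0.340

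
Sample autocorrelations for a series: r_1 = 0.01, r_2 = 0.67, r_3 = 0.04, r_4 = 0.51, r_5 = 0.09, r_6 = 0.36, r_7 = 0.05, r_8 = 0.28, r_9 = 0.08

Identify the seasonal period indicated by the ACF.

The largest autocorrelation is r_2 = 0.67, with weaker echoes at lags 4 (0.51), 6 (0.36) and 8 (0.28); the remaining lags stay at or below 0.09.
The dominant spike at lag 2 indicates a seasonal period of 2.

2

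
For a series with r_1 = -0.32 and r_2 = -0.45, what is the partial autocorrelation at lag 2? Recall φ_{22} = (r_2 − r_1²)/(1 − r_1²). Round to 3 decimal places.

-0.615

φ_{22} = (r_2 − r_1²) / (1 − r_1²)
r_1² = (-0.32)² = 0.1024
Numerator = -0.45 − 0.1024 = -0.5524; denominator = 1 − 0.1024 = 0.8976
φ_{22} = -0.5524 / 0.8976 = -0.615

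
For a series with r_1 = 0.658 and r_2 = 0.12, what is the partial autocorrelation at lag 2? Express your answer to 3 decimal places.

φ_{22} = (r_2 − r_1²) / (1 − r_1²)
r_1² = (0.658)² = 0.432964
Numerator = 0.12 − 0.4330 = -0.3130; denominator = 1 − 0.4330 = 0.5670
φ_{22} = -0.3130 / 0.5670 = -0.552

-0.552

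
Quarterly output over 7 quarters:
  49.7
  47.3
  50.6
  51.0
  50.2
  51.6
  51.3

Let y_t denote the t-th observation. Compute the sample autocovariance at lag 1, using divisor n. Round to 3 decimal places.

0.309

Mean ȳ = (49.7 + 47.3 + 50.6 + 51.0 + 50.2 + 51.6 + 51.3)/7 = 50.2429
Σ_{t=1}^{6}(y_t−ȳ)(y_{t+1}−ȳ) = 2.1610
γ_1 = 2.1610 / 7 = 0.309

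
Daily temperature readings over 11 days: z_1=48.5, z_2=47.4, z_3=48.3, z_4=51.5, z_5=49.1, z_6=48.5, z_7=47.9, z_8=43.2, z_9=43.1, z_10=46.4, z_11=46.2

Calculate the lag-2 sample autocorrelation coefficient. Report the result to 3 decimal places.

0.169

Mean z̄ = (48.5 + 47.4 + 48.3 + 51.5 + 49.1 + 48.5 + 47.9 + 43.2 + 43.1 + 46.4 + 46.2)/11 = 47.2818
Numerator Σ_{t=1}^{9}(z_t−z̄)(z_{t+2}−z̄) = 10.4184
Denominator Σ(z_t−z̄)² = 61.5964
r_2 = 10.4184 / 61.5964 = 0.169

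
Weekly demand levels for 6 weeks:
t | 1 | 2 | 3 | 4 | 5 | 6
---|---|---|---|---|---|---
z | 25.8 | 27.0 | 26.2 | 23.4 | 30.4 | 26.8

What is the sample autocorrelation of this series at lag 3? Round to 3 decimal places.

0.156

Mean z̄ = (25.8 + 27.0 + 26.2 + 23.4 + 30.4 + 26.8)/6 = 26.6000
Deviations from mean: -0.8000, 0.4000, -0.4000, -3.2000, 3.8000, 0.2000
Σ(z_t−z̄)(z_{t+3}−z̄) = (2.5600) + (1.5200) + (-0.0800) = 4.0000
Denominator Σ(z_t−z̄)² = 25.6800
r_3 = 4.0000 / 25.6800 = 0.156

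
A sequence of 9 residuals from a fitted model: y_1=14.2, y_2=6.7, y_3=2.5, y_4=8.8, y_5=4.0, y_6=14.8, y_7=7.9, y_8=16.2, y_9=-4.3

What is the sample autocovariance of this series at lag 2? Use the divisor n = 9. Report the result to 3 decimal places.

5.488

Mean ȳ = (14.2 + 6.7 + 2.5 + 8.8 + 4.0 + 14.8 + 7.9 + 16.2 − 4.3)/9 = 7.8667
Σ_{t=1}^{7}(y_t−ȳ)(y_{t+2}−ȳ) = 49.3878
γ_2 = 49.3878 / 9 = 5.488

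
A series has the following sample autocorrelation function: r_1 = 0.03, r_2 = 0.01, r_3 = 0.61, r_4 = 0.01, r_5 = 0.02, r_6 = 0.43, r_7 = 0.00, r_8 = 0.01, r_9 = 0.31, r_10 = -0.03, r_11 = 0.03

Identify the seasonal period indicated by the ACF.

3

The largest autocorrelation is r_3 = 0.61, with weaker echoes at lags 6 (0.43) and 9 (0.31); the remaining lags stay at or below 0.03.
The dominant spike at lag 3 indicates a seasonal period of 3.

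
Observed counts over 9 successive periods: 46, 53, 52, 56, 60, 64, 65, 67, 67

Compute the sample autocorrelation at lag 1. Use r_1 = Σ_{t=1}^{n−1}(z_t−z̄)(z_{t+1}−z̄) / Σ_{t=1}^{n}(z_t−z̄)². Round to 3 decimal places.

0.630

Mean z̄ = (46 + 53 + 52 + 56 + 60 + 64 + 65 + 67 + 67)/9 = 58.8889
Numerator Σ_{t=1}^{8}(z_t−z̄)(z_{t+1}−z̄) = 285.4321
Denominator Σ(z_t−z̄)² = 452.8889
r_1 = 285.4321 / 452.8889 = 0.630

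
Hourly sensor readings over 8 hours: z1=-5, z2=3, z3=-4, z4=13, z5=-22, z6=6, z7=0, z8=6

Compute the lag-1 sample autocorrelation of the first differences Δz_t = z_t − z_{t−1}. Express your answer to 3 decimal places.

First differences Δz: 8, -7, 17, -35, 28, -6, 6
Mean of differences = 1.5714
Numerator Σ(Δz_t−Δz̄)(Δz_{t+1}−Δz̄) = -1951.7551
Denominator Σ(Δz_t−Δz̄)² = 2465.7143
r_1(Δz) = -1951.7551 / 2465.7143 = -0.792

-0.792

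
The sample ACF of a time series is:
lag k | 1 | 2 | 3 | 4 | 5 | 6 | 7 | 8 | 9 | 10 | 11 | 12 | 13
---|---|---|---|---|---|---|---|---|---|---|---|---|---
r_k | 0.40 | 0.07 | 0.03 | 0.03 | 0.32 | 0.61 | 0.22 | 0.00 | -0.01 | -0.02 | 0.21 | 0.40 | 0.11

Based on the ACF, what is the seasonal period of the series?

6

The largest autocorrelation is r_6 = 0.61; the remaining lags stay at or below 0.40. The elevated value at lag 1 (0.40), dropping to 0.07 at lag 2, reflects decaying short-term dependence rather than seasonality.
The dominant spike at lag 6 indicates a seasonal period of 6.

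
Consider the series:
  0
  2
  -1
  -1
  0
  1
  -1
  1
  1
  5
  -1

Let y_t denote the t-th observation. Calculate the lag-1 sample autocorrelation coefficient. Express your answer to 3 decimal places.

Mean ȳ = (0 + 2 − 1 − 1 + 0 + 1 − 1 + 1 + 1 + 5 − 1)/11 = 0.5455
Numerator Σ_{t=1}^{10}(y_t−ȳ)(y_{t+1}−ȳ) = -6.1157
Denominator Σ(y_t−ȳ)² = 32.7273
r_1 = -6.1157 / 32.7273 = -0.187

-0.187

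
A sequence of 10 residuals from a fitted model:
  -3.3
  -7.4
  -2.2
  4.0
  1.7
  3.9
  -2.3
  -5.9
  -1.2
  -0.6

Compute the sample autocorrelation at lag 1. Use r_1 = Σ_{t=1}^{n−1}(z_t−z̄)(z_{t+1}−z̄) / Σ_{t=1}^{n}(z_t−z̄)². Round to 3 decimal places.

0.337

Mean z̄ = (-3.3 − 7.4 − 2.2 + 4.0 + 1.7 + 3.9 − 2.3 − 5.9 − 1.2 − 0.6)/10 = -1.3300
Numerator Σ_{t=1}^{9}(z_t−z̄)(z_{t+1}−z̄) = 43.4591
Denominator Σ(z_t−z̄)² = 128.8010
r_1 = 43.4591 / 128.8010 = 0.337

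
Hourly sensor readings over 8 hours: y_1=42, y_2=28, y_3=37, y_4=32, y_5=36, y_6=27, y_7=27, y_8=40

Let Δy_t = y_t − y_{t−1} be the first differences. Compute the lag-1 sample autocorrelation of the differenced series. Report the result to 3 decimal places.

-0.401

First differences Δy: -14, 9, -5, 4, -9, 0, 13
Mean of differences = -0.2857
Numerator Σ(Δy_t−Δȳ)(Δy_{t+1}−Δȳ) = -227.3673
Denominator Σ(Δy_t−Δȳ)² = 567.4286
r_1(Δy) = -227.3673 / 567.4286 = -0.401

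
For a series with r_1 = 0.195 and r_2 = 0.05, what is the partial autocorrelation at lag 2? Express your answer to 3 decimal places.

φ_{22} = (r_2 − r_1²) / (1 − r_1²)
r_1² = (0.195)² = 0.038025
Numerator = 0.05 − 0.0380 = 0.0120; denominator = 1 − 0.0380 = 0.9620
φ_{22} = 0.0120 / 0.9620 = 0.012

0.012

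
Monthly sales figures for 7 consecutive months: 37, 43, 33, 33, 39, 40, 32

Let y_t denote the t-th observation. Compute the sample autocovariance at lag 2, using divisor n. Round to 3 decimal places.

Mean ȳ = (37 + 43 + 33 + 33 + 39 + 40 + 32)/7 = 36.7143
Deviations: 0.2857, 6.2857, -3.7143, -3.7143, 2.2857, 3.2857, -4.7143
Σ_{t=1}^{5}(y_t−ȳ)(y_{t+2}−ȳ) = -55.8776
γ_2 = -55.8776 / 7 = -7.983

-7.983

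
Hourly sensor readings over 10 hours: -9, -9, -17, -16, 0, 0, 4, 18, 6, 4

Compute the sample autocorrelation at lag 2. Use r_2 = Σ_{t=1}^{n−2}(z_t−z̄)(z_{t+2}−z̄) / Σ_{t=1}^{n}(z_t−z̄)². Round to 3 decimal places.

0.343

Mean z̄ = (-9 − 9 − 17 − 16 + 0 + 0 + 4 + 18 + 6 + 4)/10 = -1.9000
Numerator Σ_{t=1}^{8}(z_t−z̄)(z_{t+2}−z̄) = 364.8800
Denominator Σ(z_t−z̄)² = 1062.9000
r_2 = 364.8800 / 1062.9000 = 0.343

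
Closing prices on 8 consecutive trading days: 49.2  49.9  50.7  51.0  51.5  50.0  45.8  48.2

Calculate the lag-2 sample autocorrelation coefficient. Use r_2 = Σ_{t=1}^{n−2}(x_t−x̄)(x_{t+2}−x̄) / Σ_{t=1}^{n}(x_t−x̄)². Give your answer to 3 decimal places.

-0.206

Mean x̄ = (49.2 + 49.9 + 50.7 + 51.0 + 51.5 + 50.0 + 45.8 + 48.2)/8 = 49.5375
Deviations from mean: -0.3375, 0.3625, 1.1625, 1.4625, 1.9625, 0.4625, -3.7375, -1.3375
Σ(x_t−x̄)(x_{t+2}−x̄) = (-0.3923) + (0.5302) + (2.2814) + (0.6764) + (-7.3348) + (-0.6186) = -4.8578
Denominator Σ(x_t−x̄)² = 23.5588
r_2 = -4.8578 / 23.5588 = -0.206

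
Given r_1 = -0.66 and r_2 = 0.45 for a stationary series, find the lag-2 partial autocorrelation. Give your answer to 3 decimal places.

φ_{22} = (r_2 − r_1²) / (1 − r_1²)
r_1² = (-0.66)² = 0.4356
Numerator = 0.45 − 0.4356 = 0.0144; denominator = 1 − 0.4356 = 0.5644
φ_{22} = 0.0144 / 0.5644 = 0.026

0.026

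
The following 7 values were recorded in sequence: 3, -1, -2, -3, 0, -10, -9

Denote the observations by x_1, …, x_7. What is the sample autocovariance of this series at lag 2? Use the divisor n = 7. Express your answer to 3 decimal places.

Mean x̄ = (3 − 1 − 2 − 3 + 0 − 10 − 9)/7 = -3.1429
Σ_{t=1}^{5}(x_t−x̄)(x_{t+2}−x̄) = -8.4694
γ_2 = -8.4694 / 7 = -1.210

-1.210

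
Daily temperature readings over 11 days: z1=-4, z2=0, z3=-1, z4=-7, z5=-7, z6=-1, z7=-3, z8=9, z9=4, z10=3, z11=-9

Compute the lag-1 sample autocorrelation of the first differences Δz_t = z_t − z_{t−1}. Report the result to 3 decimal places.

First differences Δz: 4, -1, -6, 0, 6, -2, 12, -5, -1, -12
Mean of differences = -0.5000
Numerator Σ(Δz_t−Δz̄)(Δz_{t+1}−Δz̄) = -75.7500
Denominator Σ(Δz_t−Δz̄)² = 404.5000
r_1(Δz) = -75.7500 / 404.5000 = -0.187

-0.187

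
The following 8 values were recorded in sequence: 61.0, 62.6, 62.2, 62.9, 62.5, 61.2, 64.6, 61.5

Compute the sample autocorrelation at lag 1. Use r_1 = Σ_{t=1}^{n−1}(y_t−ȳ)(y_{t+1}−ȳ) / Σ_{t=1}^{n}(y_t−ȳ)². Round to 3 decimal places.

-0.534

Mean ȳ = (61.0 + 62.6 + 62.2 + 62.9 + 62.5 + 61.2 + 64.6 + 61.5)/8 = 62.3125
Deviations from mean: -1.3125, 0.2875, -0.1125, 0.5875, 0.1875, -1.1125, 2.2875, -0.8125
Σ(y_t−ȳ)(y_{t+1}−ȳ) = (-0.3773) + (-0.0323) + (-0.0661) + (0.1102) + (-0.2086) + (-2.5448) + (-1.8586) = -4.9777
Denominator Σ(y_t−ȳ)² = 9.3288
r_1 = -4.9777 / 9.3288 = -0.534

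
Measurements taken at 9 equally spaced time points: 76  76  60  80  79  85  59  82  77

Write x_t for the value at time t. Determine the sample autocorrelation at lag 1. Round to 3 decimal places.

-0.425

Mean x̄ = (76 + 76 + 60 + 80 + 79 + 85 + 59 + 82 + 77)/9 = 74.8889
Numerator Σ_{t=1}^{8}(x_t−x̄)(x_{t+1}−x̄) = -287.4568
Denominator Σ(x_t−x̄)² = 676.8889
r_1 = -287.4568 / 676.8889 = -0.425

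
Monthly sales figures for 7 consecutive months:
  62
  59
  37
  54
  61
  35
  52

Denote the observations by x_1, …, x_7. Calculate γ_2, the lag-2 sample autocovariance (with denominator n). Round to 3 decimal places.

Mean x̄ = (62 + 59 + 37 + 54 + 61 + 35 + 52)/7 = 51.4286
Σ_{t=1}^{5}(x_t−x̄)(x_{t+2}−x̄) = -307.9388
γ_2 = -307.9388 / 7 = -43.991

-43.991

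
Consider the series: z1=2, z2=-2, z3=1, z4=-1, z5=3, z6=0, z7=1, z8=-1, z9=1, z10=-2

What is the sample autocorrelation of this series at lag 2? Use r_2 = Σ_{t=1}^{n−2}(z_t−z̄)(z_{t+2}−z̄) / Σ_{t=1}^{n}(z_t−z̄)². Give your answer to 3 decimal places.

0.481

Mean z̄ = (2 − 2 + 1 − 1 + 3 + 0 + 1 − 1 + 1 − 2)/10 = 0.2000
Numerator Σ_{t=1}^{8}(z_t−z̄)(z_{t+2}−z̄) = 12.3200
Denominator Σ(z_t−z̄)² = 25.6000
r_2 = 12.3200 / 25.6000 = 0.481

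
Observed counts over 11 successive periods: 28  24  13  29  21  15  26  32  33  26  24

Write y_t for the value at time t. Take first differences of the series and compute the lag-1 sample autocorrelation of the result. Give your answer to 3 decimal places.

First differences Δy: -4, -11, 16, -8, -6, 11, 6, 1, -7, -2
Mean of differences = -0.4000
Numerator Σ(Δy_t−Δȳ)(Δy_{t+1}−Δȳ) = -198.3600
Denominator Σ(Δy_t−Δȳ)² = 702.4000
r_1(Δy) = -198.3600 / 702.4000 = -0.282

-0.282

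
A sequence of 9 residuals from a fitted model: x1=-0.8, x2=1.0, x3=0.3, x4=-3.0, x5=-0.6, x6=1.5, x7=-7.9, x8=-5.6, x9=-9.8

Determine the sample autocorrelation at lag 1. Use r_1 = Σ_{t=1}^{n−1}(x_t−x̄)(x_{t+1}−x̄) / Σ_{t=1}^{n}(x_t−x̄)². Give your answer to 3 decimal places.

0.295

Mean x̄ = (-0.8 + 1.0 + 0.3 − 3.0 − 0.6 + 1.5 − 7.9 − 5.6 − 9.8)/9 = -2.7667
Numerator Σ_{t=1}^{8}(x_t−x̄)(x_{t+1}−x̄) = 39.5522
Denominator Σ(x_t−x̄)² = 134.2600
r_1 = 39.5522 / 134.2600 = 0.295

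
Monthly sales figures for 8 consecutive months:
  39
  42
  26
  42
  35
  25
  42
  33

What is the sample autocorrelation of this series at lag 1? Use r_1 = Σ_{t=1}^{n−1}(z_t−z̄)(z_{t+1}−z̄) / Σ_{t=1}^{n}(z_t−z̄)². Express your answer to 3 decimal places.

-0.530

Mean z̄ = (39 + 42 + 26 + 42 + 35 + 25 + 42 + 33)/8 = 35.5000
Deviations from mean: 3.5000, 6.5000, -9.5000, 6.5000, -0.5000, -10.5000, 6.5000, -2.5000
Numerator Σ_{t=1}^{7}(z_t−z̄)(z_{t+1}−z̄) = -183.2500
Denominator Σ(z_t−z̄)² = 346.0000
r_1 = -183.2500 / 346.0000 = -0.530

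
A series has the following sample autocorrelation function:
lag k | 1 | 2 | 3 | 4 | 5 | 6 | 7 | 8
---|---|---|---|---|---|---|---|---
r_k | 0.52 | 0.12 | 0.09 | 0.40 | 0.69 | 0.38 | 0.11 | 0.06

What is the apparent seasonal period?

5

The largest autocorrelation is r_5 = 0.69; the remaining lags stay at or below 0.52. The elevated value at lag 1 (0.52), dropping to 0.12 at lag 2, reflects decaying short-term dependence rather than seasonality.
The dominant spike at lag 5 indicates a seasonal period of 5.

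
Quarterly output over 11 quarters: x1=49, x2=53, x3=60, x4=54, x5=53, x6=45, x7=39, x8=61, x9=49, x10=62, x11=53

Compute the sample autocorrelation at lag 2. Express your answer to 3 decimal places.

0.048

Mean x̄ = (49 + 53 + 60 + 54 + 53 + 45 + 39 + 61 + 49 + 62 + 53)/11 = 52.5455
Numerator Σ_{t=1}^{9}(x_t−x̄)(x_{t+2}−x̄) = 23.0413
Denominator Σ(x_t−x̄)² = 484.7273
r_2 = 23.0413 / 484.7273 = 0.048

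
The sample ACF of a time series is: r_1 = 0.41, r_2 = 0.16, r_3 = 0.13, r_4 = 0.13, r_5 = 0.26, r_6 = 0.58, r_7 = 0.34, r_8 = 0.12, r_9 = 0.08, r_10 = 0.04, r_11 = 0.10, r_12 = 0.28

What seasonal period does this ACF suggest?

6

The largest autocorrelation is r_6 = 0.58; the remaining lags stay at or below 0.41. The elevated value at lag 1 (0.41), dropping to 0.16 at lag 2, reflects decaying short-term dependence rather than seasonality.
The dominant spike at lag 6 indicates a seasonal period of 6.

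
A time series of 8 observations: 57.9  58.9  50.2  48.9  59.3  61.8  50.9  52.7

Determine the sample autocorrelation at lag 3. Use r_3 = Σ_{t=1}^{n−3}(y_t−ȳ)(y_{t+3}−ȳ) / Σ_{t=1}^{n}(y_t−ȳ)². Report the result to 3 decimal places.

-0.107

Mean ȳ = (57.9 + 58.9 + 50.2 + 48.9 + 59.3 + 61.8 + 50.9 + 52.7)/8 = 55.0750
Deviations from mean: 2.8250, 3.8250, -4.8750, -6.1750, 4.2250, 6.7250, -4.1750, -2.3750
Σ(y_t−ȳ)(y_{t+3}−ȳ) = (-17.4444) + (16.1606) + (-32.7844) + (25.7806) + (-10.0344) = -18.3219
Denominator Σ(y_t−ȳ)² = 170.6550
r_3 = -18.3219 / 170.6550 = -0.107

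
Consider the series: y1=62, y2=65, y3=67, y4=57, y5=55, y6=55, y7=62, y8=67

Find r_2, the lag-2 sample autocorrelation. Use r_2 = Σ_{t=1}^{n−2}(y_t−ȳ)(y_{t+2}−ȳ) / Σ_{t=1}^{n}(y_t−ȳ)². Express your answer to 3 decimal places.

Mean ȳ = (62 + 65 + 67 + 57 + 55 + 55 + 62 + 67)/8 = 61.2500
Deviations from mean: 0.7500, 3.7500, 5.7500, -4.2500, -6.2500, -6.2500, 0.7500, 5.7500
Σ(y_t−ȳ)(y_{t+2}−ȳ) = (4.3125) + (-15.9375) + (-35.9375) + (26.5625) + (-4.6875) + (-35.9375) = -61.6250
Denominator Σ(y_t−ȳ)² = 177.5000
r_2 = -61.6250 / 177.5000 = -0.347

-0.347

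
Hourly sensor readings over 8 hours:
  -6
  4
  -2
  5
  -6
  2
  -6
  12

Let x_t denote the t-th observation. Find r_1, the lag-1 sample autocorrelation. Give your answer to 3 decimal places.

Mean x̄ = (-6 + 4 − 2 + 5 − 6 + 2 − 6 + 12)/8 = 0.3750
Deviations from mean: -6.3750, 3.6250, -2.3750, 4.6250, -6.3750, 1.6250, -6.3750, 11.6250
Σ(x_t−x̄)(x_{t+1}−x̄) = (-23.1094) + (-8.6094) + (-10.9844) + (-29.4844) + (-10.3594) + (-10.3594) + (-74.1094) = -167.0156
Denominator Σ(x_t−x̄)² = 299.8750
r_1 = -167.0156 / 299.8750 = -0.557

-0.557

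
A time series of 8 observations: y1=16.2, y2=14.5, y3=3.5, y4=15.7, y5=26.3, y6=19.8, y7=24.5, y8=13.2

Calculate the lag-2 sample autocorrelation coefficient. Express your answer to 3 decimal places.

-0.160

Mean ȳ = (16.2 + 14.5 + 3.5 + 15.7 + 26.3 + 19.8 + 24.5 + 13.2)/8 = 16.7125
Deviations from mean: -0.5125, -2.2125, -13.2125, -1.0125, 9.5875, 3.0875, 7.7875, -3.5125
Numerator Σ_{t=1}^{6}(y_t−ȳ)(y_{t+2}−ȳ) = -56.9716
Denominator Σ(y_t−ȳ)² = 355.1888
r_2 = -56.9716 / 355.1888 = -0.160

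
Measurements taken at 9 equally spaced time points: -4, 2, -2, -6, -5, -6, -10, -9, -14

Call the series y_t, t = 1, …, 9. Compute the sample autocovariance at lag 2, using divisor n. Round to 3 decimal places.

Mean ȳ = (-4 + 2 − 2 − 6 − 5 − 6 − 10 − 9 − 14)/9 = -6.0000
Σ_{t=1}^{7}(y_t−ȳ)(y_{t+2}−ȳ) = 40.0000
γ_2 = 40.0000 / 9 = 4.444

4.444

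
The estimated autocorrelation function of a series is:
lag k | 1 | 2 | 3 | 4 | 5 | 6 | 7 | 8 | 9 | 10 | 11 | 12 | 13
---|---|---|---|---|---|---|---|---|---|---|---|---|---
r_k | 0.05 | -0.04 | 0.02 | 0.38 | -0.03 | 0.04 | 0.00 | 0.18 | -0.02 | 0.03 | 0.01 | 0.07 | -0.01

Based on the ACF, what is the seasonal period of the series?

4

The largest autocorrelation is r_4 = 0.38, with a weaker echo at lag 8 (0.18); the remaining lags stay at or below 0.07.
The dominant spike at lag 4 indicates a seasonal period of 4.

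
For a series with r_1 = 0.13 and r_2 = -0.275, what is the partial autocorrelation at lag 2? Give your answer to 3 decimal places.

-0.297

φ_{22} = (r_2 − r_1²) / (1 − r_1²)
r_1² = (0.13)² = 0.0169
Numerator = -0.275 − 0.0169 = -0.2919; denominator = 1 − 0.0169 = 0.9831
φ_{22} = -0.2919 / 0.9831 = -0.297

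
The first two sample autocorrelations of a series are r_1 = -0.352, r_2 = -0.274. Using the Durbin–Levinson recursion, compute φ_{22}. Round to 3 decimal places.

-0.454

φ_{22} = (r_2 − r_1²) / (1 − r_1²)
r_1² = (-0.352)² = 0.123904
Numerator = -0.274 − 0.1239 = -0.3979; denominator = 1 − 0.1239 = 0.8761
φ_{22} = -0.3979 / 0.8761 = -0.454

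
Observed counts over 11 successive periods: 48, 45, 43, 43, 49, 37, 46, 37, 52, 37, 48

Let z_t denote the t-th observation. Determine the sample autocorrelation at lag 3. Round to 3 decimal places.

Mean z̄ = (48 + 45 + 43 + 43 + 49 + 37 + 46 + 37 + 52 + 37 + 48)/11 = 44.0909
Numerator Σ_{t=1}^{8}(z_t−z̄)(z_{t+3}−z̄) = -126.2975
Denominator Σ(z_t−z̄)² = 274.9091
r_3 = -126.2975 / 274.9091 = -0.459

-0.459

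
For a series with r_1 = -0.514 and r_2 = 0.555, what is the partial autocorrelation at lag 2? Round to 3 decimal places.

0.395

φ_{22} = (r_2 − r_1²) / (1 − r_1²)
r_1² = (-0.514)² = 0.264196
Numerator = 0.555 − 0.2642 = 0.2908; denominator = 1 − 0.2642 = 0.7358
φ_{22} = 0.2908 / 0.7358 = 0.395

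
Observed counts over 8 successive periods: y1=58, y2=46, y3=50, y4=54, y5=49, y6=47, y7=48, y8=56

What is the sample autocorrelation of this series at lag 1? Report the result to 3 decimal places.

Mean ȳ = (58 + 46 + 50 + 54 + 49 + 47 + 48 + 56)/8 = 51.0000
Deviations from mean: 7.0000, -5.0000, -1.0000, 3.0000, -2.0000, -4.0000, -3.0000, 5.0000
Numerator Σ_{t=1}^{7}(y_t−ȳ)(y_{t+1}−ȳ) = -34.0000
Denominator Σ(y_t−ȳ)² = 138.0000
r_1 = -34.0000 / 138.0000 = -0.246

-0.246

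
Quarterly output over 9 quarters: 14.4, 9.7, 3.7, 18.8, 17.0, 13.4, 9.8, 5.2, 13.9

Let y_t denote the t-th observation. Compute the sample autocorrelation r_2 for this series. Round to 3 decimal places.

Mean ȳ = (14.4 + 9.7 + 3.7 + 18.8 + 17.0 + 13.4 + 9.8 + 5.2 + 13.9)/9 = 11.7667
Numerator Σ_{t=1}^{7}(y_t−ȳ)(y_{t+2}−ȳ) = -91.7189
Denominator Σ(y_t−ȳ)² = 207.3400
r_2 = -91.7189 / 207.3400 = -0.442

-0.442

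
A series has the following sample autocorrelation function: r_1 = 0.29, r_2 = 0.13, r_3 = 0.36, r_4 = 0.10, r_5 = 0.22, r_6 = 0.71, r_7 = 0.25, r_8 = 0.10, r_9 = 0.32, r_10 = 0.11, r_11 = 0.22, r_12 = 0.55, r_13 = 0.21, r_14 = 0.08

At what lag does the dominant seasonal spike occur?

The largest autocorrelation is r_6 = 0.71, with a weaker echo at lag 12 (0.55); the remaining lags stay at or below 0.36. The elevated value at lag 1 (0.29), dropping to 0.13 at lag 2, reflects decaying short-term dependence rather than seasonality.
The dominant spike at lag 6 indicates a seasonal period of 6.

6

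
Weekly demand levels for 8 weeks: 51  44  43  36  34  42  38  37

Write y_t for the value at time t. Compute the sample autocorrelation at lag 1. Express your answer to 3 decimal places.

Mean ȳ = (51 + 44 + 43 + 36 + 34 + 42 + 38 + 37)/8 = 40.6250
Σ(y_t−ȳ)(y_{t+1}−ȳ) = (35.0156) + (8.0156) + (-10.9844) + (30.6406) + (-9.1094) + (-3.6094) + (9.5156) = 59.4844
Denominator Σ(y_t−ȳ)² = 211.8750
r_1 = 59.4844 / 211.8750 = 0.281

0.281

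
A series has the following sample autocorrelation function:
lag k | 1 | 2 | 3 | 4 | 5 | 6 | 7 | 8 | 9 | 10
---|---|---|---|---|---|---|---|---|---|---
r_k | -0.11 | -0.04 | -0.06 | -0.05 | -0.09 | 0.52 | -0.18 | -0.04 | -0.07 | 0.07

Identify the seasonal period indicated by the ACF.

6

The largest autocorrelation is r_6 = 0.52; the remaining lags stay at or below 0.07.
The dominant spike at lag 6 indicates a seasonal period of 6.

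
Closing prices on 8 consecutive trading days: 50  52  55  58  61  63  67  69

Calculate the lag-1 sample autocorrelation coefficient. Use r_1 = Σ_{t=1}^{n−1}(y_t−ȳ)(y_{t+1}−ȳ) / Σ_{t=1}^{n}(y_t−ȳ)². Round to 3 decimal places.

0.643

Mean ȳ = (50 + 52 + 55 + 58 + 61 + 63 + 67 + 69)/8 = 59.3750
Deviations from mean: -9.3750, -7.3750, -4.3750, -1.3750, 1.6250, 3.6250, 7.6250, 9.6250
Σ(y_t−ȳ)(y_{t+1}−ȳ) = (69.1406) + (32.2656) + (6.0156) + (-2.2344) + (5.8906) + (27.6406) + (73.3906) = 212.1094
Denominator Σ(y_t−ȳ)² = 329.8750
r_1 = 212.1094 / 329.8750 = 0.643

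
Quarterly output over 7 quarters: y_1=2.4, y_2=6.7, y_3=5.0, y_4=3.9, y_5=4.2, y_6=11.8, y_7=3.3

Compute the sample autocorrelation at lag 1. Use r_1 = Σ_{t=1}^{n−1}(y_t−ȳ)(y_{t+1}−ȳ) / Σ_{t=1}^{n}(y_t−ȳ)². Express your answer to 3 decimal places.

Mean ȳ = (2.4 + 6.7 + 5.0 + 3.9 + 4.2 + 11.8 + 3.3)/7 = 5.3286
Deviations from mean: -2.9286, 1.3714, -0.3286, -1.4286, -1.1286, 6.4714, -2.0286
Σ(y_t−ȳ)(y_{t+1}−ȳ) = (-4.0163) + (-0.4506) + (0.4694) + (1.6122) + (-7.3035) + (-13.1278) = -22.8165
Denominator Σ(y_t−ȳ)² = 59.8743
r_1 = -22.8165 / 59.8743 = -0.381

-0.381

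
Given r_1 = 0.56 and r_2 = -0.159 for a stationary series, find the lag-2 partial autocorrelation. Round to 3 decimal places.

-0.689

φ_{22} = (r_2 − r_1²) / (1 − r_1²)
r_1² = (0.56)² = 0.3136
Numerator = -0.159 − 0.3136 = -0.4726; denominator = 1 − 0.3136 = 0.6864
φ_{22} = -0.4726 / 0.6864 = -0.689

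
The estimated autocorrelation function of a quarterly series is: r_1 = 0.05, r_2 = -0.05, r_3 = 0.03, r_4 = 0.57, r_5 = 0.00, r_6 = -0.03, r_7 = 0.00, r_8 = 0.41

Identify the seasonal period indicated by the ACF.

4

The largest autocorrelation is r_4 = 0.57, with a weaker echo at lag 8 (0.41); the remaining lags stay at or below 0.05.
The dominant spike at lag 4 indicates a seasonal period of 4.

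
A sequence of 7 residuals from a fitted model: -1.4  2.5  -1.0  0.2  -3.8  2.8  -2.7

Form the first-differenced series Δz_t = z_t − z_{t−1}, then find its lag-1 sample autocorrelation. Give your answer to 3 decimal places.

First differences Δz: 3.9, -3.5, 1.2, -4.0, 6.6, -5.5
Mean of differences = -0.2167
Numerator Σ(Δz_t−Δz̄)(Δz_{t+1}−Δz̄) = -85.3319
Denominator Σ(Δz_t−Δz̄)² = 118.4283
r_1(Δz) = -85.3319 / 118.4283 = -0.721

-0.721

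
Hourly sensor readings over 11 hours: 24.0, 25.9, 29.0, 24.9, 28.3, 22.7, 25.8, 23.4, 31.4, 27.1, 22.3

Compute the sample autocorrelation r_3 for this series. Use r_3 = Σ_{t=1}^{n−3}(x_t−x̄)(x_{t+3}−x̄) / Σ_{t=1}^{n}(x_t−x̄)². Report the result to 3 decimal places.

-0.280

Mean x̄ = (24.0 + 25.9 + 29.0 + 24.9 + 28.3 + 22.7 + 25.8 + 23.4 + 31.4 + 27.1 + 22.3)/11 = 25.8909
Numerator Σ_{t=1}^{8}(x_t−x̄)(x_{t+3}−x̄) = -22.6802
Denominator Σ(x_t−x̄)² = 81.1291
r_3 = -22.6802 / 81.1291 = -0.280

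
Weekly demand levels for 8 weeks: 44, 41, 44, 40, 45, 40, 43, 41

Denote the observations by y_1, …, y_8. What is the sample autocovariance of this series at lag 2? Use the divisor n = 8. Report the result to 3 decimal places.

Mean ȳ = (44 + 41 + 44 + 40 + 45 + 40 + 43 + 41)/8 = 42.2500
Σ_{t=1}^{6}(y_t−ȳ)(y_{t+2}−ȳ) = 20.6250
γ_2 = 20.6250 / 8 = 2.578

2.578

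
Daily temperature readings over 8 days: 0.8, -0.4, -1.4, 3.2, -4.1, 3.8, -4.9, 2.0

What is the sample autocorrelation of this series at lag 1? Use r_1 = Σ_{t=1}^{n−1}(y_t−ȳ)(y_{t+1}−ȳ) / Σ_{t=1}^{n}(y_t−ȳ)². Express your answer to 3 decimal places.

Mean ȳ = (0.8 − 0.4 − 1.4 + 3.2 − 4.1 + 3.8 − 4.9 + 2.0)/8 = -0.1250
Σ(y_t−ȳ)(y_{t+1}−ȳ) = (-0.2544) + (0.3506) + (-4.2394) + (-13.2169) + (-15.6019) + (-18.7419) + (-10.1469) = -61.8506
Denominator Σ(y_t−ȳ)² = 72.1350
r_1 = -61.8506 / 72.1350 = -0.857

-0.857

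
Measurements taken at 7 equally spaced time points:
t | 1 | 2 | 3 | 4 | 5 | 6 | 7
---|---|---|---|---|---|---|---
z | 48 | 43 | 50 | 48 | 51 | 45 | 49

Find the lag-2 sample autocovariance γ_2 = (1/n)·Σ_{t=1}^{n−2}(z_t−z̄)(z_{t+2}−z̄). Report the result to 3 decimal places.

1.466

Mean z̄ = (48 + 43 + 50 + 48 + 51 + 45 + 49)/7 = 47.7143
Deviations: 0.2857, -4.7143, 2.2857, 0.2857, 3.2857, -2.7143, 1.2857
Σ_{t=1}^{5}(z_t−z̄)(z_{t+2}−z̄) = 10.2653
γ_2 = 10.2653 / 7 = 1.466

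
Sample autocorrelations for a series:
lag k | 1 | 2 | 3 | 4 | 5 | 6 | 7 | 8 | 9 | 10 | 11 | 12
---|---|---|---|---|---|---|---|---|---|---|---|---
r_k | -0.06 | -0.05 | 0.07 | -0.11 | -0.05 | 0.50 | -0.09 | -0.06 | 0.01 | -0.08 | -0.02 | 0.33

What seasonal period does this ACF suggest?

The largest autocorrelation is r_6 = 0.50, with a weaker echo at lag 12 (0.33); the remaining lags stay at or below 0.07.
The dominant spike at lag 6 indicates a seasonal period of 6.

6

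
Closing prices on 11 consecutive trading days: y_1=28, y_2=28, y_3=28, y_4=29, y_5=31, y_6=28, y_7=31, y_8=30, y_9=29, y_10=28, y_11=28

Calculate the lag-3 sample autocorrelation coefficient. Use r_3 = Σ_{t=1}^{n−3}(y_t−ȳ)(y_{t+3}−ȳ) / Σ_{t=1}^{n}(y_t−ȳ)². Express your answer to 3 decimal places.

-0.111

Mean ȳ = (28 + 28 + 28 + 29 + 31 + 28 + 31 + 30 + 29 + 28 + 28)/11 = 28.9091
Numerator Σ_{t=1}^{8}(y_t−ȳ)(y_{t+3}−ȳ) = -1.6612
Denominator Σ(y_t−ȳ)² = 14.9091
r_3 = -1.6612 / 14.9091 = -0.111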